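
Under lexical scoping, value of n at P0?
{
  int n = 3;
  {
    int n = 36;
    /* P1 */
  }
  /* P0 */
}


n declared in the same block as P0
n = 3


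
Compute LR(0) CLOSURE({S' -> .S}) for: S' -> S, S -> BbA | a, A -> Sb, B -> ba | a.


Start: S' -> .S
For each item with dot before a nonterminal B, add B -> .γ for every B-production
Closure: [S' -> .S, S -> .BbA, S -> .a, B -> .ba, B -> .a]


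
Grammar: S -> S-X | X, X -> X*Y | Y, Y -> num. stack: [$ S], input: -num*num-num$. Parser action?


shift '-' to continue S -> S-X
Action: shift


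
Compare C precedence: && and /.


'/' is multiplicative (level 10); '&&' is logical AND (level 2)
Higher level binds tighter
'/' has higher precedence than '&&'


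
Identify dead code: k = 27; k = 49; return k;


first assignment to k is overwritten before any read
Dead: 'k = 27'


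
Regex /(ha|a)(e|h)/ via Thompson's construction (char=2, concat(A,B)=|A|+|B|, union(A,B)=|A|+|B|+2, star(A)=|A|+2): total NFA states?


Syntax tree has 5 char leaf(s), 2 union(s), 0 star(s)
chars contribute 5×2 = 10; each union adds +2; each star adds +2
Total: 10 + 4 + 0 = 14 states


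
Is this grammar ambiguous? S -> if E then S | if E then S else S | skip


dangling else: 'if E then if E then skip else skip' parses two ways
Ambiguous


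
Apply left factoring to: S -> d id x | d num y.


Common prefix: 'd'
Factored: S -> d S', S' -> id x | num y


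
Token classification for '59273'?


Pattern: digits only
Type: INTEGER_LITERAL


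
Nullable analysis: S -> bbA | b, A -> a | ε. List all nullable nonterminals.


A nonterminal is nullable iff some alternative derives ε (directly, or every symbol in it is nullable)
Nullable: {A}


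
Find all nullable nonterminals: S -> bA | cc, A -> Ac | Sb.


A nonterminal is nullable iff some alternative derives ε (directly, or every symbol in it is nullable)
Nullable: {}


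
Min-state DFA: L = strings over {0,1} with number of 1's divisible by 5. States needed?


Track (count of 1) mod 5: states 0..4, accept at 0
Minimal DFA: 5 states


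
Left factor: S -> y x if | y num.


Common prefix: 'y'
Factored: S -> y S', S' -> x if | num


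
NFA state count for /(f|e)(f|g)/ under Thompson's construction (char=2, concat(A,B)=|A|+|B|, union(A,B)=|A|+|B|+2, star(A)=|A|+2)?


Syntax tree has 4 char leaf(s), 2 union(s), 0 star(s)
chars contribute 4×2 = 8; each union adds +2; each star adds +2
Total: 8 + 4 + 0 = 12 states


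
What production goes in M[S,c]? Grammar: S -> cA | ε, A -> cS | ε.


For [S, c]: 'c' ∈ FIRST(cA)
Entry: S -> cA


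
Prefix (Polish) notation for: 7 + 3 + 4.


left-to-right (same/higher precedence on left): tree is (+ (+ 7 3) 4)
Prefix: + + 7 3 4


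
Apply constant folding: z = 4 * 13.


4 * 13 = 52 at compile time
Optimized: z = 52


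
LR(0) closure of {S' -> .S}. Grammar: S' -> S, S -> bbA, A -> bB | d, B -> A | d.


Start: S' -> .S
For each item with dot before a nonterminal B, add B -> .γ for every B-production
Closure: [S' -> .S, S -> .bbA]


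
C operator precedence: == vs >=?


'>=' is relational (level 7); '==' is equality (level 6)
Higher level binds tighter
'>=' has higher precedence than '=='


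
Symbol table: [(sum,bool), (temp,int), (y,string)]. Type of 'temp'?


Lookup 'temp' → type int


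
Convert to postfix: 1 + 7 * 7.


* has higher precedence, evaluate 7*7 first
Postfix: 1 7 7 * +


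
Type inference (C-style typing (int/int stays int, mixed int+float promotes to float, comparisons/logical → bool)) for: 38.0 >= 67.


Operand types: float >= int
Rule: comparison yields bool
Result type: bool


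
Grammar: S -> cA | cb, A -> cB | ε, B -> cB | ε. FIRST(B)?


Per alternative of B: FIRST(cB) = {c}; FIRST(ε) = {ε}
FIRST(B) = {c, ε}


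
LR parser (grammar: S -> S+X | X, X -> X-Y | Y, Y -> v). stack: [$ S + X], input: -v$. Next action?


'-' can extend X; shift to build X -> X-Y
Action: shift


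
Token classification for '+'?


Pattern: operator symbol
Type: OPERATOR


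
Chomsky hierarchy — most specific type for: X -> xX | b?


Right-linear: every RHS is a terminal or a terminal followed by one nonterminal
Classification: Type 3 (Regular)


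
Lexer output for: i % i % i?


Scan left to right, longest-match per lexeme
Tokens: ID(i), OP(%), ID(i), OP(%), ID(i)


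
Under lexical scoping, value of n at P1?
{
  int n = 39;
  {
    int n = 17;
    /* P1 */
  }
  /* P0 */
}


n declared in the same block as P1
n = 17


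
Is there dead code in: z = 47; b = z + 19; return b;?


z is read by b's definition; b is returned
No dead code


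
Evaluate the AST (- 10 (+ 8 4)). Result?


Evaluate inner: (+ 8 4) = 12
Evaluate root: (- 10 12) = -2
Result: -2


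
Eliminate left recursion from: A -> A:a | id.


Left-recursive alternatives: A:a; non-recursive: id
Introduce A': A -> idA', A' -> :aA' | ε


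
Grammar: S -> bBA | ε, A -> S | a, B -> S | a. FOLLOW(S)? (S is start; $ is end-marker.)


$ ∈ FOLLOW(S). For each A -> αBβ: add FIRST(β)\{ε} to FOLLOW(B); if β nullable, add FOLLOW(A).
FOLLOW(S) = {$, a, b}


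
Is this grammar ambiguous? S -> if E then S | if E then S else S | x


dangling else: 'if E then if E then x else x' parses two ways
Ambiguous


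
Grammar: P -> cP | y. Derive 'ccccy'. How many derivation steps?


Derivation: P => cP => ccP => cccP => ccccP => ccccy
Steps: 5


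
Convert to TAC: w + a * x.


Break into single-operator statements:
t1 = a * x
t2 = w + t1


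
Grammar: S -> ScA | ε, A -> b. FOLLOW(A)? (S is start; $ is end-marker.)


$ ∈ FOLLOW(S). For each A -> αBβ: add FIRST(β)\{ε} to FOLLOW(B); if β nullable, add FOLLOW(A).
FOLLOW(A) = {$, c}


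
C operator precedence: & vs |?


'&' is bitwise AND (level 5); '|' is bitwise OR (level 3)
Higher level binds tighter
'&' has higher precedence than '|'


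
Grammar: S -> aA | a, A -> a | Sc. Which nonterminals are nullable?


A nonterminal is nullable iff some alternative derives ε (directly, or every symbol in it is nullable)
Nullable: {}


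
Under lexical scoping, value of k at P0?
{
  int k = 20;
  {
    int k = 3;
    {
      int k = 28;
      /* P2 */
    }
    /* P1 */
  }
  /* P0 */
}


k declared in the same block as P0
k = 20


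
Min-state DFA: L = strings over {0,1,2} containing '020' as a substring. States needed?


KMP-style automaton: 3 progress states + 1 absorbing accept = 4
Minimal DFA: 4 states


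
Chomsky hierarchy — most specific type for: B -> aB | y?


Right-linear: every RHS is a terminal or a terminal followed by one nonterminal
Classification: Type 3 (Regular)


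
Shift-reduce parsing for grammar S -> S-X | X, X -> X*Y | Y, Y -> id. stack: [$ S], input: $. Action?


start symbol S on stack, input exhausted
Action: accept


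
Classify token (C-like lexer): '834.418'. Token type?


Pattern: digits with a decimal point
Type: FLOAT_LITERAL


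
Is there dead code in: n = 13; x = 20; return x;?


n is assigned but never read
Dead: 'n = 13'


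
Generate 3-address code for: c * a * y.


Break into single-operator statements:
t1 = c * a
t2 = t1 * y


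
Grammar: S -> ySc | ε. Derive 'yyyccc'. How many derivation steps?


Derivation: S => ySc => yyScc => yyySccc => yyyccc
Steps: 4


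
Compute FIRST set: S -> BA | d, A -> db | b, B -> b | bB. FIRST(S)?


Per alternative of S: FIRST(BA) = {b}; FIRST(d) = {d}
FIRST(S) = {b, d}


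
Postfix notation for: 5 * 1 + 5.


Left to right (same or higher precedence on left)
Postfix: 5 1 * 5 +


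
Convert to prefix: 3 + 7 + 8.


left-to-right (same/higher precedence on left): tree is (+ (+ 3 7) 8)
Prefix: + + 3 7 8


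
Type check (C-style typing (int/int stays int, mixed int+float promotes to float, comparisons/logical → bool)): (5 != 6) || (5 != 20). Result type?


Operand types: bool || bool
Rule: logical operators take bool operands and yield bool
Result type: bool


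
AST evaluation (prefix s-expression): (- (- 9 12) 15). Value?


Evaluate inner: (- 9 12) = -3
Evaluate root: (- -3 15) = -18
Result: -18


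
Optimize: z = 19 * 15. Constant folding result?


19 * 15 = 285 at compile time
Optimized: z = 285


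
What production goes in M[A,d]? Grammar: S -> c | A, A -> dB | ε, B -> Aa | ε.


For [A, d]: 'd' ∈ FIRST(dB)
Entry: A -> dB


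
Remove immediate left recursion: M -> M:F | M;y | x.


Left-recursive alternatives: M:F, M;y; non-recursive: x
Introduce M': M -> xM', M' -> :FM' | ;yM' | ε


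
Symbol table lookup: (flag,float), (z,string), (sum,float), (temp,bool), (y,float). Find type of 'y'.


Lookup 'y' → type float


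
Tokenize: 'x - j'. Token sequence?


Scan left to right, longest-match per lexeme
Tokens: ID(x), OP(-), ID(j)


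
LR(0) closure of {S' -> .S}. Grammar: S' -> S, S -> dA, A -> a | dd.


Start: S' -> .S
For each item with dot before a nonterminal B, add B -> .γ for every B-production
Closure: [S' -> .S, S -> .dA]


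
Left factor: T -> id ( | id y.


Common prefix: 'id'
Factored: T -> id T', T' -> ( | y


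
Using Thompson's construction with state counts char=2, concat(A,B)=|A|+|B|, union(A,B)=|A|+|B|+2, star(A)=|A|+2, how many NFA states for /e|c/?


Syntax tree has 2 char leaf(s), 1 union(s), 0 star(s)
chars contribute 2×2 = 4; each union adds +2; each star adds +2
Total: 4 + 2 + 0 = 6 states


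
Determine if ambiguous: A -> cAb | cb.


balanced c^n…b^n: each string has a unique parse
Unambiguous


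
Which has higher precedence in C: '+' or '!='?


'+' is additive (level 9); '!=' is equality (level 6)
Higher level binds tighter
'+' has higher precedence than '!='


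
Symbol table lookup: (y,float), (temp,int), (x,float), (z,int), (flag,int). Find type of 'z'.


Lookup 'z' → type int


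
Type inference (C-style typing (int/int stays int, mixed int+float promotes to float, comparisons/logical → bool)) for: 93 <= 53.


Operand types: int <= int
Rule: comparison yields bool
Result type: bool


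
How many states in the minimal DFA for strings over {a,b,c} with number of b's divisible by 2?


Track (count of b) mod 2: states 0..1, accept at 0
Minimal DFA: 2 states


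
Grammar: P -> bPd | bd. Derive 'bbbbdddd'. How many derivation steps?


Derivation: P => bPd => bbPdd => bbbPddd => bbbbdddd
Steps: 4


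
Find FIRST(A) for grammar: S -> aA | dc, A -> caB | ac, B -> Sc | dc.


Per alternative of A: FIRST(caB) = {c}; FIRST(ac) = {a}
FIRST(A) = {a, c}


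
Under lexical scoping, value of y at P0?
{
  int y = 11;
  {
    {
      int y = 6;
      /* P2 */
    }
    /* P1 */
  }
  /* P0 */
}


y declared in the same block as P0
y = 11


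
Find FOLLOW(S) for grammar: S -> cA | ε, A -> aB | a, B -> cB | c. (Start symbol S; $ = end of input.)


$ ∈ FOLLOW(S). For each A -> αBβ: add FIRST(β)\{ε} to FOLLOW(B); if β nullable, add FOLLOW(A).
FOLLOW(S) = {$}


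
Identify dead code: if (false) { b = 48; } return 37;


condition is constant false, so the whole block is unreachable
Dead: 'if (false) { b = 48; }'


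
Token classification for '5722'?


Pattern: digits only
Type: INTEGER_LITERAL


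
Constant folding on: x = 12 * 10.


12 * 10 = 120 at compile time
Optimized: x = 120


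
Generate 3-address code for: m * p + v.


Break into single-operator statements:
t1 = m * p
t2 = t1 + v


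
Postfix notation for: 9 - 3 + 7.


Left to right (same or higher precedence on left)
Postfix: 9 3 - 7 +


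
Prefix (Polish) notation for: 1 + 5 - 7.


left-to-right (same/higher precedence on left): tree is (- (+ 1 5) 7)
Prefix: - + 1 5 7


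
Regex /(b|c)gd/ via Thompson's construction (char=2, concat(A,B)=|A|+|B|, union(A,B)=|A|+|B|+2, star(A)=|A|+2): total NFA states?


Syntax tree has 4 char leaf(s), 1 union(s), 0 star(s)
chars contribute 4×2 = 8; each union adds +2; each star adds +2
Total: 8 + 2 + 0 = 10 states


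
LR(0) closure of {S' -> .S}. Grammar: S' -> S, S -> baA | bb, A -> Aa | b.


Start: S' -> .S
For each item with dot before a nonterminal B, add B -> .γ for every B-production
Closure: [S' -> .S, S -> .baA, S -> .bb]


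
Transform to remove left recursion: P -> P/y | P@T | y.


Left-recursive alternatives: P/y, P@T; non-recursive: y
Introduce P': P -> yP', P' -> /yP' | @TP' | ε


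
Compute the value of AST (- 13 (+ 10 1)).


Evaluate inner: (+ 10 1) = 11
Evaluate root: (- 13 11) = 2
Result: 2


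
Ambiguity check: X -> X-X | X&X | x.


'x-x&x' has two parse trees (no precedence encoded between - and &)
Ambiguous


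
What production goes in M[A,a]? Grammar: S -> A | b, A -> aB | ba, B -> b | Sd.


For [A, a]: 'a' ∈ FIRST(aB)
Entry: A -> aB


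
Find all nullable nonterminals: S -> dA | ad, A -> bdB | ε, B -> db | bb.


A nonterminal is nullable iff some alternative derives ε (directly, or every symbol in it is nullable)
Nullable: {A}


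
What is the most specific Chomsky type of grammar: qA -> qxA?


LHS has context (more than one symbol) and |LHS| ≤ |RHS|
Classification: Type 1 (Context-Sensitive)


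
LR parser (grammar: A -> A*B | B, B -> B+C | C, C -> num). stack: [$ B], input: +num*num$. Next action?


shift '+' to continue B -> B+C
Action: shift


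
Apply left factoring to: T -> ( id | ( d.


Common prefix: '('
Factored: T -> ( T', T' -> id | d


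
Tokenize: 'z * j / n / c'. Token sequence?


Scan left to right, longest-match per lexeme
Tokens: ID(z), OP(*), ID(j), OP(/), ID(n), OP(/), ID(c)


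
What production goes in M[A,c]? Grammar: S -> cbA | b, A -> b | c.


For [A, c]: 'c' ∈ FIRST(c)
Entry: A -> c


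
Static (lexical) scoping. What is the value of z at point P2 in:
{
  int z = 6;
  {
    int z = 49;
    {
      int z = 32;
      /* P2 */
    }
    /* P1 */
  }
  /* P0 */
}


z declared in the same block as P2
z = 32


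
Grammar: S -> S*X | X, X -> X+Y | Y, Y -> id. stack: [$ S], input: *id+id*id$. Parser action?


shift '*' to continue S -> S*X
Action: shift


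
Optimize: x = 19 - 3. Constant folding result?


19 - 3 = 16 at compile time
Optimized: x = 16


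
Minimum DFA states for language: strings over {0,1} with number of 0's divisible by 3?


Track (count of 0) mod 3: states 0..2, accept at 0
Minimal DFA: 3 states


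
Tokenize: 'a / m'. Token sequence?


Scan left to right, longest-match per lexeme
Tokens: ID(a), OP(/), ID(m)


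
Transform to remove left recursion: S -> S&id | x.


Left-recursive alternatives: S&id; non-recursive: x
Introduce S': S -> xS', S' -> &idS' | ε


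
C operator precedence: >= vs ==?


'>=' is relational (level 7); '==' is equality (level 6)
Higher level binds tighter
'>=' has higher precedence than '=='


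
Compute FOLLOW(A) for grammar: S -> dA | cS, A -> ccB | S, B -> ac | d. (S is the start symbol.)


$ ∈ FOLLOW(S). For each A -> αBβ: add FIRST(β)\{ε} to FOLLOW(B); if β nullable, add FOLLOW(A).
FOLLOW(A) = {$}


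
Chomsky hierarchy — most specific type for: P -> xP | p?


Right-linear: every RHS is a terminal or a terminal followed by one nonterminal
Classification: Type 3 (Regular)


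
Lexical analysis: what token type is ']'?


Pattern: delimiter/punctuation
Type: PUNCTUATION


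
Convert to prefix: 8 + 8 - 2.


left-to-right (same/higher precedence on left): tree is (- (+ 8 8) 2)
Prefix: - + 8 8 2


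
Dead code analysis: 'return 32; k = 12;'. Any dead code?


statement follows a return and is unreachable
Dead: 'k = 12'


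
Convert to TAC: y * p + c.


Break into single-operator statements:
t1 = y * p
t2 = t1 + c


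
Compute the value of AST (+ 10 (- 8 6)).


Evaluate inner: (- 8 6) = 2
Evaluate root: (+ 10 2) = 12
Result: 12


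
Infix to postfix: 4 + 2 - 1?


Left to right (same or higher precedence on left)
Postfix: 4 2 + 1 -


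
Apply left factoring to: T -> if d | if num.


Common prefix: 'if'
Factored: T -> if T', T' -> d | num


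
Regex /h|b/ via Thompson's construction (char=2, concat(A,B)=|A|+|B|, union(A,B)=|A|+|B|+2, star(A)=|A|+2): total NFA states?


Syntax tree has 2 char leaf(s), 1 union(s), 0 star(s)
chars contribute 2×2 = 4; each union adds +2; each star adds +2
Total: 4 + 2 + 0 = 6 states


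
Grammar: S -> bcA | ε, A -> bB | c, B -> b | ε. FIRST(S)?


Per alternative of S: FIRST(bcA) = {b}; FIRST(ε) = {ε}
FIRST(S) = {b, ε}


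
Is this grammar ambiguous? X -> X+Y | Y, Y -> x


precedence layered via separate nonterminal Y: deterministic
Unambiguous


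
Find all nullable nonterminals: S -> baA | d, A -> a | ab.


A nonterminal is nullable iff some alternative derives ε (directly, or every symbol in it is nullable)
Nullable: {}


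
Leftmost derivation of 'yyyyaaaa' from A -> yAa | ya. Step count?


Derivation: A => yAa => yyAaa => yyyAaaa => yyyyaaaa
Steps: 4


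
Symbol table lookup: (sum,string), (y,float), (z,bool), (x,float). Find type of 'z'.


Lookup 'z' → type bool


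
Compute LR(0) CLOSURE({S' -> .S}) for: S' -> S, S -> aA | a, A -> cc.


Start: S' -> .S
For each item with dot before a nonterminal B, add B -> .γ for every B-production
Closure: [S' -> .S, S -> .aA, S -> .a]


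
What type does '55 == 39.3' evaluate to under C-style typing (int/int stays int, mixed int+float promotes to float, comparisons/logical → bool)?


Operand types: int == float
Rule: comparison yields bool
Result type: bool


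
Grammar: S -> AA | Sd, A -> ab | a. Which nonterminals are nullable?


A nonterminal is nullable iff some alternative derives ε (directly, or every symbol in it is nullable)
Nullable: {}


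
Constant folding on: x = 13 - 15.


13 - 15 = -2 at compile time
Optimized: x = -2


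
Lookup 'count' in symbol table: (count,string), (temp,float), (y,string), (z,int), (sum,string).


Lookup 'count' → type string


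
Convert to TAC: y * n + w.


Break into single-operator statements:
t1 = y * n
t2 = t1 + w


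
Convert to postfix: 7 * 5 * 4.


Left to right (same or higher precedence on left)
Postfix: 7 5 * 4 *


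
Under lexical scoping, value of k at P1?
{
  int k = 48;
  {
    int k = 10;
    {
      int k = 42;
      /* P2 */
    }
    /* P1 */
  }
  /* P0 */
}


k declared in the same block as P1
k = 10


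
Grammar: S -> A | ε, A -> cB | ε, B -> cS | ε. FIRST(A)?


Per alternative of A: FIRST(cB) = {c}; FIRST(ε) = {ε}
FIRST(A) = {c, ε}


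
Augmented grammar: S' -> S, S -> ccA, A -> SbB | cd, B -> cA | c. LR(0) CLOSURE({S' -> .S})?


Start: S' -> .S
For each item with dot before a nonterminal B, add B -> .γ for every B-production
Closure: [S' -> .S, S -> .ccA]


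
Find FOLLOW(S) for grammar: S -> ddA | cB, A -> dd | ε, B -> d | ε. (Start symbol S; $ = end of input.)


$ ∈ FOLLOW(S). For each A -> αBβ: add FIRST(β)\{ε} to FOLLOW(B); if β nullable, add FOLLOW(A).
FOLLOW(S) = {$}


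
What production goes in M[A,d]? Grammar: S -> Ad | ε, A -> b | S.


For [A, d]: 'd' ∈ FIRST(S)
Entry: A -> S


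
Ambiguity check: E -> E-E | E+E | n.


'n-n+n' has two parse trees (no precedence encoded between - and +)
Ambiguous


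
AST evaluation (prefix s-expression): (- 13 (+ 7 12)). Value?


Evaluate inner: (+ 7 12) = 19
Evaluate root: (- 13 19) = -6
Result: -6


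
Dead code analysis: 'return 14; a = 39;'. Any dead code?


statement follows a return and is unreachable
Dead: 'a = 39'


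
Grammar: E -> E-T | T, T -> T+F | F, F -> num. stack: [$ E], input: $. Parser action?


start symbol E on stack, input exhausted
Action: accept


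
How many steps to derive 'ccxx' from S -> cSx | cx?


Derivation: S => cSx => ccxx
Steps: 2


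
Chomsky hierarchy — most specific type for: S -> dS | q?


Right-linear: every RHS is a terminal or a terminal followed by one nonterminal
Classification: Type 3 (Regular)


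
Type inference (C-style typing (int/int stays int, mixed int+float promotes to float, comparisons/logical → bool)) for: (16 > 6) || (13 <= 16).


Operand types: bool || bool
Rule: logical operators take bool operands and yield bool
Result type: bool


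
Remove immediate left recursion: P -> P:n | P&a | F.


Left-recursive alternatives: P:n, P&a; non-recursive: F
Introduce P': P -> FP', P' -> :nP' | &aP' | ε


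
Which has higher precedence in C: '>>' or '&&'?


'>>' is shift (level 8); '&&' is logical AND (level 2)
Higher level binds tighter
'>>' has higher precedence than '&&'


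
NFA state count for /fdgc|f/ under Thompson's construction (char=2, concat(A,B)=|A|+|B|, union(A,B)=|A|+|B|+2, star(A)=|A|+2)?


Syntax tree has 5 char leaf(s), 1 union(s), 0 star(s)
chars contribute 5×2 = 10; each union adds +2; each star adds +2
Total: 10 + 2 + 0 = 12 states


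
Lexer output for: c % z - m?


Scan left to right, longest-match per lexeme
Tokens: ID(c), OP(%), ID(z), OP(-), ID(m)


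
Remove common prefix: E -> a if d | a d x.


Common prefix: 'a'
Factored: E -> a E', E' -> if d | d x


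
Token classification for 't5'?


Pattern: letter/underscore followed by alphanumerics, not a keyword
Type: IDENTIFIER


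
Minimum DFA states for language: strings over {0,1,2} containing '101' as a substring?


KMP-style automaton: 3 progress states + 1 absorbing accept = 4
Minimal DFA: 4 states


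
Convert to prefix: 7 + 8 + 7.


left-to-right (same/higher precedence on left): tree is (+ (+ 7 8) 7)
Prefix: + + 7 8 7


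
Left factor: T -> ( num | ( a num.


Common prefix: '('
Factored: T -> ( T', T' -> num | a num


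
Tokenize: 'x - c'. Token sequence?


Scan left to right, longest-match per lexeme
Tokens: ID(x), OP(-), ID(c)


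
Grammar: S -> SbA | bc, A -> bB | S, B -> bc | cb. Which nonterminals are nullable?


A nonterminal is nullable iff some alternative derives ε (directly, or every symbol in it is nullable)
Nullable: {}


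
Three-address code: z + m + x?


Break into single-operator statements:
t1 = z + m
t2 = t1 + x


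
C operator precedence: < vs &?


'<' is relational (level 7); '&' is bitwise AND (level 5)
Higher level binds tighter
'<' has higher precedence than '&'


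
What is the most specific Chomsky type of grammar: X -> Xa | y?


Left-linear: every RHS is a terminal or one nonterminal followed by a terminal
Classification: Type 3 (Regular)


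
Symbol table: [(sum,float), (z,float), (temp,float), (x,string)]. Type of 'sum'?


Lookup 'sum' → type float


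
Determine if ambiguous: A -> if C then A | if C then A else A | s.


dangling else: 'if C then if C then s else s' parses two ways
Ambiguous


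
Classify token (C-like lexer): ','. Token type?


Pattern: delimiter/punctuation
Type: PUNCTUATION


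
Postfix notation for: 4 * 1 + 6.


Left to right (same or higher precedence on left)
Postfix: 4 1 * 6 +


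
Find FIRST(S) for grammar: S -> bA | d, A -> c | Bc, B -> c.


Per alternative of S: FIRST(bA) = {b}; FIRST(d) = {d}
FIRST(S) = {b, d}


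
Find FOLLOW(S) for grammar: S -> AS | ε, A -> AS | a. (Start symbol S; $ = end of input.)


$ ∈ FOLLOW(S). For each A -> αBβ: add FIRST(β)\{ε} to FOLLOW(B); if β nullable, add FOLLOW(A).
FOLLOW(S) = {$, a}


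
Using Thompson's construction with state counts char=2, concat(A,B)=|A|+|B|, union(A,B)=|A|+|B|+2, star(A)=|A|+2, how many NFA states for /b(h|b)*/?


Syntax tree has 3 char leaf(s), 1 union(s), 1 star(s)
chars contribute 3×2 = 6; each union adds +2; each star adds +2
Total: 6 + 2 + 2 = 10 states


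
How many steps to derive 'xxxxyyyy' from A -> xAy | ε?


Derivation: A => xAy => xxAyy => xxxAyyy => xxxxAyyyy => xxxxyyyy
Steps: 5


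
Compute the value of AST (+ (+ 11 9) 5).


Evaluate inner: (+ 11 9) = 20
Evaluate root: (+ 20 5) = 25
Result: 25


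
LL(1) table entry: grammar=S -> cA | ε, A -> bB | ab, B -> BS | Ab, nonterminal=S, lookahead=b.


For [S, b]: ε is nullable and 'b' ∈ FOLLOW(S)
Entry: S -> ε


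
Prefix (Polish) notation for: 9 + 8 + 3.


left-to-right (same/higher precedence on left): tree is (+ (+ 9 8) 3)
Prefix: + + 9 8 3


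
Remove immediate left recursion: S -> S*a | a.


Left-recursive alternatives: S*a; non-recursive: a
Introduce S': S -> aS', S' -> *aS' | ε


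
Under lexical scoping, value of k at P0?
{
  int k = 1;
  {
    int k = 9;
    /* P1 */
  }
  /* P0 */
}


k declared in the same block as P0
k = 1


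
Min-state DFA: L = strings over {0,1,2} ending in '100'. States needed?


Track the longest suffix of input matching a prefix of '100': 4 classes (prefixes of length 0..3)
Minimal DFA: 4 states


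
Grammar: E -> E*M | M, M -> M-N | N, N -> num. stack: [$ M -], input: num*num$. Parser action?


no handle; shift 'num'
Action: shift


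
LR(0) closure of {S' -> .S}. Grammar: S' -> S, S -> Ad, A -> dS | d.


Start: S' -> .S
For each item with dot before a nonterminal B, add B -> .γ for every B-production
Closure: [S' -> .S, S -> .Ad, A -> .dS, A -> .d]


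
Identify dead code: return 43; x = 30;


statement follows a return and is unreachable
Dead: 'x = 30'


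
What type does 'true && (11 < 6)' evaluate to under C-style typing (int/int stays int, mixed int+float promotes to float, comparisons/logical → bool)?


Operand types: bool && bool
Rule: logical operators take bool operands and yield bool
Result type: bool


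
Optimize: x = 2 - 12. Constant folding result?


2 - 12 = -10 at compile time
Optimized: x = -10


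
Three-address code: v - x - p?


Break into single-operator statements:
t1 = v - x
t2 = t1 - p


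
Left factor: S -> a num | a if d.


Common prefix: 'a'
Factored: S -> a S', S' -> num | if d


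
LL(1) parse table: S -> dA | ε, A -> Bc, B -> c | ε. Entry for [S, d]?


For [S, d]: 'd' ∈ FIRST(dA)
Entry: S -> dA


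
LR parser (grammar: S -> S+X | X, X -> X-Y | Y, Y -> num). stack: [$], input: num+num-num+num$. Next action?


no handle on stack; shift 'num'
Action: shift


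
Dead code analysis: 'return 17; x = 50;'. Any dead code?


statement follows a return and is unreachable
Dead: 'x = 50'


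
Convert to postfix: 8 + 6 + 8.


Left to right (same or higher precedence on left)
Postfix: 8 6 + 8 +


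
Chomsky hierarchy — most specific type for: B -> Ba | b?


Left-linear: every RHS is a terminal or one nonterminal followed by a terminal
Classification: Type 3 (Regular)


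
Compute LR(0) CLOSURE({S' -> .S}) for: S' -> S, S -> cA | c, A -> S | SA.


Start: S' -> .S
For each item with dot before a nonterminal B, add B -> .γ for every B-production
Closure: [S' -> .S, S -> .cA, S -> .c]


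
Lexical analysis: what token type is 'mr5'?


Pattern: letter/underscore followed by alphanumerics, not a keyword
Type: IDENTIFIER


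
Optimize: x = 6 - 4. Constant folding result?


6 - 4 = 2 at compile time
Optimized: x = 2


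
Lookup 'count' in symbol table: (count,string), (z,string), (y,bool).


Lookup 'count' → type string


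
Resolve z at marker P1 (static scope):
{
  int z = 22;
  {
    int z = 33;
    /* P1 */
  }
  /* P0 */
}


z declared in the same block as P1
z = 33


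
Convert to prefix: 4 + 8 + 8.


left-to-right (same/higher precedence on left): tree is (+ (+ 4 8) 8)
Prefix: + + 4 8 8


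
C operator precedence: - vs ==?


'-' is additive (level 9); '==' is equality (level 6)
Higher level binds tighter
'-' has higher precedence than '=='


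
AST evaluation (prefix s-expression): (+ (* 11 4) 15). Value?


Evaluate inner: (* 11 4) = 44
Evaluate root: (+ 44 15) = 59
Result: 59


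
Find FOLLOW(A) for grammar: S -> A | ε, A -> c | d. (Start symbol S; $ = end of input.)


$ ∈ FOLLOW(S). For each A -> αBβ: add FIRST(β)\{ε} to FOLLOW(B); if β nullable, add FOLLOW(A).
FOLLOW(A) = {$}


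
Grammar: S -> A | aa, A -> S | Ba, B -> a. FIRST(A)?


Per alternative of A: FIRST(S) = {a}; FIRST(Ba) = {a}
FIRST(A) = {a}


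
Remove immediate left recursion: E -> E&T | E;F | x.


Left-recursive alternatives: E&T, E;F; non-recursive: x
Introduce E': E -> xE', E' -> &TE' | ;FE' | ε


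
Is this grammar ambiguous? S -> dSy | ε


balanced d^n…y^n: each string has a unique parse
Unambiguous


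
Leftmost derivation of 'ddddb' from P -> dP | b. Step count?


Derivation: P => dP => ddP => dddP => ddddP => ddddb
Steps: 5


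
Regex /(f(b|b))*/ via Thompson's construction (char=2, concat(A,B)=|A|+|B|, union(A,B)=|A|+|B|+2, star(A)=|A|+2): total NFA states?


Syntax tree has 3 char leaf(s), 1 union(s), 1 star(s)
chars contribute 3×2 = 6; each union adds +2; each star adds +2
Total: 6 + 2 + 2 = 10 states


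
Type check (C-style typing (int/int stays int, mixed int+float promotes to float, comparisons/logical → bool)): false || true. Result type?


Operand types: bool || bool
Rule: logical operators take bool operands and yield bool
Result type: bool


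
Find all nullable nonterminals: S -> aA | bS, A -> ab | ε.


A nonterminal is nullable iff some alternative derives ε (directly, or every symbol in it is nullable)
Nullable: {A}


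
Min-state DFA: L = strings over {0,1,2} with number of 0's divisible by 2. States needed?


Track (count of 0) mod 2: states 0..1, accept at 0
Minimal DFA: 2 states


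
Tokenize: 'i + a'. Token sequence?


Scan left to right, longest-match per lexeme
Tokens: ID(i), OP(+), ID(a)


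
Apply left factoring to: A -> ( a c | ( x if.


Common prefix: '('
Factored: A -> ( A', A' -> a c | x if


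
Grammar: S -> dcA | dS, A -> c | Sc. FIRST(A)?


Per alternative of A: FIRST(c) = {c}; FIRST(Sc) = {d}
FIRST(A) = {c, d}


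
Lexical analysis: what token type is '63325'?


Pattern: digits only
Type: INTEGER_LITERAL


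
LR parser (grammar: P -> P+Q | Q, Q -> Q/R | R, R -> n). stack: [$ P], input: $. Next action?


start symbol P on stack, input exhausted
Action: accept


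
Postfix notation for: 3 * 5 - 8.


Left to right (same or higher precedence on left)
Postfix: 3 5 * 8 -


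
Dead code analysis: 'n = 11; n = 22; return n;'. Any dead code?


first assignment to n is overwritten before any read
Dead: 'n = 11'


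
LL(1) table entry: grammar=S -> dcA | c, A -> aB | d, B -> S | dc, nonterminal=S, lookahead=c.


For [S, c]: 'c' ∈ FIRST(c)
Entry: S -> c


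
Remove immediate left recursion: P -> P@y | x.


Left-recursive alternatives: P@y; non-recursive: x
Introduce P': P -> xP', P' -> @yP' | ε


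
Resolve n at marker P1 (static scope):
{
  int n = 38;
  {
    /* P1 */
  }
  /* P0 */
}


P1's block does not declare n; resolves to the enclosing declaration at depth 0
n = 38


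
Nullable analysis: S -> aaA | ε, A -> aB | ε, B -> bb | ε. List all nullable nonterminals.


A nonterminal is nullable iff some alternative derives ε (directly, or every symbol in it is nullable)
Nullable: {A, B, S}


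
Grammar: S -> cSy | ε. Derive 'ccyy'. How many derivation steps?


Derivation: S => cSy => ccSyy => ccyy
Steps: 3


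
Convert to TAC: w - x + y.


Break into single-operator statements:
t1 = w - x
t2 = t1 + y


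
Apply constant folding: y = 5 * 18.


5 * 18 = 90 at compile time
Optimized: y = 90


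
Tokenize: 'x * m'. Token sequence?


Scan left to right, longest-match per lexeme
Tokens: ID(x), OP(*), ID(m)


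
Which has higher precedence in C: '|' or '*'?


'*' is multiplicative (level 10); '|' is bitwise OR (level 3)
Higher level binds tighter
'*' has higher precedence than '|'


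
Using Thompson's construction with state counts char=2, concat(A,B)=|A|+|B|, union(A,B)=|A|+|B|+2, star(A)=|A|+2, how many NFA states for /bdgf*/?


Syntax tree has 4 char leaf(s), 0 union(s), 1 star(s)
chars contribute 4×2 = 8; each union adds +2; each star adds +2
Total: 8 + 0 + 2 = 10 states


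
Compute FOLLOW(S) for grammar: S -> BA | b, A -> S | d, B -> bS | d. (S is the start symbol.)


$ ∈ FOLLOW(S). For each A -> αBβ: add FIRST(β)\{ε} to FOLLOW(B); if β nullable, add FOLLOW(A).
FOLLOW(S) = {$, b, d}


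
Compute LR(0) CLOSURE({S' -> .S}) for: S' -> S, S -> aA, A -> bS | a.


Start: S' -> .S
For each item with dot before a nonterminal B, add B -> .γ for every B-production
Closure: [S' -> .S, S -> .aA]


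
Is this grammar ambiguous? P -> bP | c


right-linear, alternatives start with distinct terminals 'b' vs 'c': unique leftmost derivation
Unambiguous


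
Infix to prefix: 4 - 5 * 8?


'*' binds tighter: tree is (- 4 (* 5 8))
Prefix: - 4 * 5 8


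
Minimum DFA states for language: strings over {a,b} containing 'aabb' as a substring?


KMP-style automaton: 4 progress states + 1 absorbing accept = 5
Minimal DFA: 5 states


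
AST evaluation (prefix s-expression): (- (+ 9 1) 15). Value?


Evaluate inner: (+ 9 1) = 10
Evaluate root: (- 10 15) = -5
Result: -5


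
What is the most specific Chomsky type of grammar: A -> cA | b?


Right-linear: every RHS is a terminal or a terminal followed by one nonterminal
Classification: Type 3 (Regular)


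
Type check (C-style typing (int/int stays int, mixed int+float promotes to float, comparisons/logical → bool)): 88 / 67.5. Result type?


Operand types: int / float
Rule: mixed int/float promotes to float; int/int stays int
Result type: float


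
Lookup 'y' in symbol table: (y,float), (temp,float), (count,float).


Lookup 'y' → type float


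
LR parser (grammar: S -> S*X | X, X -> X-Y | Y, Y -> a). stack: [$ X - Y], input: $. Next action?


handle 'X-Y' on top
Action: reduce (X -> X-Y)


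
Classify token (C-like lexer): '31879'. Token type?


Pattern: digits only
Type: INTEGER_LITERAL


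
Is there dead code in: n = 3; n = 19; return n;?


first assignment to n is overwritten before any read
Dead: 'n = 3'


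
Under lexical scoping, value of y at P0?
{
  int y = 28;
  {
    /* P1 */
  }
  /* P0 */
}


y declared in the same block as P0
y = 28


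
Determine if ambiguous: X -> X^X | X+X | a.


'a^a+a' has two parse trees (no precedence encoded between ^ and +)
Ambiguous


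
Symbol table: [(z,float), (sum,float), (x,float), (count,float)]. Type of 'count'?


Lookup 'count' → type float


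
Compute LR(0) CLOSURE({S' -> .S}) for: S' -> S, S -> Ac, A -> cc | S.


Start: S' -> .S
For each item with dot before a nonterminal B, add B -> .γ for every B-production
Closure: [S' -> .S, S -> .Ac, A -> .cc, A -> .S]


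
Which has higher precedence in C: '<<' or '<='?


'<<' is shift (level 8); '<=' is relational (level 7)
Higher level binds tighter
'<<' has higher precedence than '<='


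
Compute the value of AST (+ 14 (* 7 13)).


Evaluate inner: (* 7 13) = 91
Evaluate root: (+ 14 91) = 105
Result: 105


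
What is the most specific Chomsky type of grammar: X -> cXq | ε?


Single nonterminal LHS, but c^n q^n is not regular
Classification: Type 2 (Context-Free)


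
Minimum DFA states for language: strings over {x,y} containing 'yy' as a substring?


KMP-style automaton: 2 progress states + 1 absorbing accept = 3
Minimal DFA: 3 states


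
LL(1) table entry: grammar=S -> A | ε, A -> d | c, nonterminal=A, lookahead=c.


For [A, c]: 'c' ∈ FIRST(c)
Entry: A -> c


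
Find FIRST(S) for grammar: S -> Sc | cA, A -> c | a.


Per alternative of S: FIRST(Sc) = {c}; FIRST(cA) = {c}
FIRST(S) = {c}


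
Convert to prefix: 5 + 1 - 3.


left-to-right (same/higher precedence on left): tree is (- (+ 5 1) 3)
Prefix: - + 5 1 3


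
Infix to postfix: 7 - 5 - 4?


Left to right (same or higher precedence on left)
Postfix: 7 5 - 4 -


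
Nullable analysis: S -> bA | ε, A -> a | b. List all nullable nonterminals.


A nonterminal is nullable iff some alternative derives ε (directly, or every symbol in it is nullable)
Nullable: {S}


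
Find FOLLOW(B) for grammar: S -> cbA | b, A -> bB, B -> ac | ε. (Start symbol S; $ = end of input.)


$ ∈ FOLLOW(S). For each A -> αBβ: add FIRST(β)\{ε} to FOLLOW(B); if β nullable, add FOLLOW(A).
FOLLOW(B) = {$}


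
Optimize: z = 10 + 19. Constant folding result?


10 + 19 = 29 at compile time
Optimized: z = 29


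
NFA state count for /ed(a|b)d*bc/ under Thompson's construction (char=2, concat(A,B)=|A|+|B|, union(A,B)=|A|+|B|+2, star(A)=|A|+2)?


Syntax tree has 7 char leaf(s), 1 union(s), 1 star(s)
chars contribute 7×2 = 14; each union adds +2; each star adds +2
Total: 14 + 2 + 2 = 18 states


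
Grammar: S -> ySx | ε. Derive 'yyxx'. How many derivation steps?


Derivation: S => ySx => yySxx => yyxx
Steps: 3


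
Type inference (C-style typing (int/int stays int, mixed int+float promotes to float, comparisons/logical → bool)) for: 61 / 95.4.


Operand types: int / float
Rule: mixed int/float promotes to float; int/int stays int
Result type: float


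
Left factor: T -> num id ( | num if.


Common prefix: 'num'
Factored: T -> num T', T' -> id ( | if


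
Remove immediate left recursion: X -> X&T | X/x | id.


Left-recursive alternatives: X&T, X/x; non-recursive: id
Introduce X': X -> idX', X' -> &TX' | /xX' | ε


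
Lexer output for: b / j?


Scan left to right, longest-match per lexeme
Tokens: ID(b), OP(/), ID(j)


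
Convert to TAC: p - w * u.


Break into single-operator statements:
t1 = w * u
t2 = p - t1


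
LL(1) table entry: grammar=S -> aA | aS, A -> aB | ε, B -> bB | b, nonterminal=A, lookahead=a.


For [A, a]: 'a' ∈ FIRST(aB)
Entry: A -> aB


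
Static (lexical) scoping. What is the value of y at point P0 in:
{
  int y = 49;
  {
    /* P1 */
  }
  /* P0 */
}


y declared in the same block as P0
y = 49


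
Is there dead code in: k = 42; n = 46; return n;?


k is assigned but never read
Dead: 'k = 42'


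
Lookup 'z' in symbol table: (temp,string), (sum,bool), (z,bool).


Lookup 'z' → type bool


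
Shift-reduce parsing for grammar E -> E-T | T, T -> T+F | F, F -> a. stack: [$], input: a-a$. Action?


no handle on stack; shift 'a'
Action: shift


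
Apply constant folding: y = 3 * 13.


3 * 13 = 39 at compile time
Optimized: y = 39


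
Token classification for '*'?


Pattern: operator symbol
Type: OPERATOR


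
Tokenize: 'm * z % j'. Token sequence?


Scan left to right, longest-match per lexeme
Tokens: ID(m), OP(*), ID(z), OP(%), ID(j)


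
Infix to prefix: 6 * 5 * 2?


left-to-right (same/higher precedence on left): tree is (* (* 6 5) 2)
Prefix: * * 6 5 2


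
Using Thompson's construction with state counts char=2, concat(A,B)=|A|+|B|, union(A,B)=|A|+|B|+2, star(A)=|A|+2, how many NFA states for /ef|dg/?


Syntax tree has 4 char leaf(s), 1 union(s), 0 star(s)
chars contribute 4×2 = 8; each union adds +2; each star adds +2
Total: 8 + 2 + 0 = 10 states


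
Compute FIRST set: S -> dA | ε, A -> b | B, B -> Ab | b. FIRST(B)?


Per alternative of B: FIRST(Ab) = {b}; FIRST(b) = {b}
FIRST(B) = {b}


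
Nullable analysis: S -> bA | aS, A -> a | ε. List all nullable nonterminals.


A nonterminal is nullable iff some alternative derives ε (directly, or every symbol in it is nullable)
Nullable: {A}
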